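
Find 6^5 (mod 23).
By repeated squaring (mod 23): 6^{1}≡6, 6^{2}≡13, 6^{4}≡8. Then 6^{5} = 6^{4+1} ≡ 8 × 6 ≡ 2 (mod 23)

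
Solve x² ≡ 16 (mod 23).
The square roots of 16 mod 23 are 4 and 19. Verify: 4² = 16 ≡ 16 (mod 23)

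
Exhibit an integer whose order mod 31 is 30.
3 has order 30 mod 31 since 3^{30} ≡ 1 (mod 31) and no smaller power works.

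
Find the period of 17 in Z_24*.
Powers of 17 mod 24: 17^1≡17, 17^2≡1. So the order of 17 is 2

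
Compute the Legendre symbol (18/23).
(18/23) = 18^{11} mod 23 = 1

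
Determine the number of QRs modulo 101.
For prime 101, there are (p-1)/2 = (101-1)/2 = 50 quadratic residues (excluding 0).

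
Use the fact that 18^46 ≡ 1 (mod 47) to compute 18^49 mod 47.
By Fermat: 18^{46} ≡ 1 (mod 47). So 18^{49} = 18^{46} · 18^{3} ≡ 18^{3} ≡ 4 (mod 47)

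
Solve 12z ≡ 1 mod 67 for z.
Since 67 is prime, by Fermat 12^(-1) ≡ 12^{65} ≡ 28 mod 67. Verify: 12 × 28 = 336 ≡ 1 mod 67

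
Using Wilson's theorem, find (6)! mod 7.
By Wilson's theorem, (6)! ≡ -1 ≡ 6 mod 7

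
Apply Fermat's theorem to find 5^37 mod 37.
By Fermat: 5^{36} ≡ 1 mod 37. So 5^{37} = 5^{36} · 5^{1} ≡ 5^{1} ≡ 5 mod 37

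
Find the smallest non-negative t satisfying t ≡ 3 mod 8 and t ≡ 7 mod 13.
M = 8 × 13 = 104. M₁ = 13, y₁ ≡ 5 mod 8. M₂ = 8, y₂ ≡ 5 mod 13. t = 3×13×5 + 7×8×5 ≡ 59 mod 104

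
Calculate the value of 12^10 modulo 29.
By repeated squaring mod 29: 12^{1}≡12, 12^{2}≡28, 12^{4}≡1, 12^{8}≡1. Then 12^{10} = 12^{8+2} ≡ 1 × 28 ≡ 28 mod 29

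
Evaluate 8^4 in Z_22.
8^{4} = 4096 ≡ 4 (mod 22)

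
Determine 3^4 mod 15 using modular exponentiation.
3^{4} = 81 ≡ 6 (mod 15)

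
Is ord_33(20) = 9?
Powers of 20 mod 33: 20^1≡20, 20^2≡4, 20^3≡14, 20^4≡16, 20^5≡23, 20^6≡31, 20^7≡26, 20^8≡25, 20^9≡5, 20^10≡1. 20^9≡5≢1, so ord ≠ 9. No, the actual order is 10.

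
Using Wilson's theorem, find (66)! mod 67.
By Wilson's theorem, (66)! ≡ -1 ≡ 66 mod 67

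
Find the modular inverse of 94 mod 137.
Since 137 is prime, by Fermat 94^(-1) ≡ 94^{135} ≡ 86 (mod 137). Verify: 94 × 86 = 8084 ≡ 1 (mod 137)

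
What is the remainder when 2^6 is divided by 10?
By repeated squaring (mod 10): 2^{1}≡2, 2^{2}≡4, 2^{4}≡6. Then 2^{6} = 2^{4+2} ≡ 6 × 4 ≡ 4 (mod 10)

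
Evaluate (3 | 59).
(3/59) = 3^{29} mod 59 = 1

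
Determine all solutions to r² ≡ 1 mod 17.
The square roots of 1 mod 17 are 1 and 16. Verify: 1² = 1 ≡ 1 mod 17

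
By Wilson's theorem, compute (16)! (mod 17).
By Wilson's theorem, (16)! ≡ -1 ≡ 16 (mod 17)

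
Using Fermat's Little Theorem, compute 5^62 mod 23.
By Fermat: 5^{22} ≡ 1 (mod 23). 62 = 2×22 + 18. So 5^{62} ≡ 5^{18} ≡ 6 (mod 23)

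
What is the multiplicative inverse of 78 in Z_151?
Since 151 is prime, by Fermat 78^(-1) ≡ 78^{149} ≡ 91 mod 151. Verify: 78 × 91 = 7098 ≡ 1 mod 151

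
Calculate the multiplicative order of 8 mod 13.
Powers of 8 mod 13: 8^1≡8, 8^2≡12, 8^3≡5, 8^4≡1. So the order of 8 is 4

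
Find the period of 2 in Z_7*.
Powers of 2 mod 7: 2^1≡2, 2^2≡4, 2^3≡1. So the order of 2 is 3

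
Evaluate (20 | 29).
(20/29) = 20^{14} mod 29 = 1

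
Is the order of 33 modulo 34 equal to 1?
Powers of 33 mod 34: 33^1≡33, 33^2≡1. 33^1≡33≢1, so ord ≠ 1. No, the actual order is 2.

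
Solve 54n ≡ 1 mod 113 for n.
Since 113 is prime, by Fermat 54^(-1) ≡ 54^{111} ≡ 90 mod 113. Verify: 54 × 90 = 4860 ≡ 1 mod 113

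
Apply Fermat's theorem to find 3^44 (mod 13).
By Fermat: 3^{12} ≡ 1 (mod 13). 44 = 3×12 + 8. So 3^{44} ≡ 3^{8} ≡ 9 (mod 13)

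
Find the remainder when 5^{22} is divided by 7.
By Fermat: 5^{6} ≡ 1 (mod 7). 22 = 3×6 + 4. So 5^{22} ≡ 5^{4} ≡ 2 (mod 7)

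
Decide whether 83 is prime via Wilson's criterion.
(82)! mod 83 = 82. Since 82 ≡ -1 (mod 83), 83 is prime.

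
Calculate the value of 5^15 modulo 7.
Using Fermat: 5^{6} ≡ 1 mod 7. 15 ≡ 3 mod 6. So 5^{15} ≡ 5^{3} ≡ 6 mod 7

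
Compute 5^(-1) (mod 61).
Since 61 is prime, by Fermat 5^(-1) ≡ 5^{59} ≡ 49 (mod 61). Verify: 5 × 49 = 245 ≡ 1 (mod 61)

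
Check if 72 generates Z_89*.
72^{44} ≡ 1 mod 89 and 44 < 88, so ord_89(72) = 44 ≠ 88 and 72 is not a primitive root.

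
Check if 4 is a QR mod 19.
By Euler's criterion: 4^{9} ≡ 1 mod 19. Since this equals 1, 4 is a QR.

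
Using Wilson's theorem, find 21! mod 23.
(22)! = (21)! × (22) ≡ -1 mod 23. So (21)! ≡ -1 × (22)^(-1) ≡ (-1)×(-1) = 1 mod 23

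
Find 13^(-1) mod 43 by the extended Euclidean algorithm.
Extended GCD: 13(10) + 43(-3) = 1. So 13^(-1) ≡ 10 mod 43. Verify: 13 × 10 = 130 ≡ 1 mod 43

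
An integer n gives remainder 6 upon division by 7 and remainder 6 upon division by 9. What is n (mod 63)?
M = 7 × 9 = 63. M₁ = 9, y₁ ≡ 4 (mod 7). M₂ = 7, y₂ ≡ 4 (mod 9). n = 6×9×4 + 6×7×4 ≡ 6 (mod 63)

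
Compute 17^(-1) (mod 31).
Since 31 is prime, by Fermat 17^(-1) ≡ 17^{29} ≡ 11 (mod 31). Verify: 17 × 11 = 187 ≡ 1 (mod 31)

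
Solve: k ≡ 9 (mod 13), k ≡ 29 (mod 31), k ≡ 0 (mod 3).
M = 13 × 31 × 3 = 1209. M₁ = 93, y₁ ≡ 7 (mod 13). M₂ = 39, y₂ ≡ 4 (mod 31). M₃ = 403, y₃ ≡ 1 (mod 3). k = 9×93×7 + 29×39×4 + 0×403×1 ≡ 711 (mod 1209)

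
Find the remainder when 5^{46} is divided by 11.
By Fermat: 5^{10} ≡ 1 mod 11. 46 = 4×10 + 6. So 5^{46} ≡ 5^{6} ≡ 5 mod 11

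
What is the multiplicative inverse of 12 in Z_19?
Since 19 is prime, by Fermat 12^(-1) ≡ 12^{17} ≡ 8 (mod 19). Verify: 12 × 8 = 96 ≡ 1 (mod 19)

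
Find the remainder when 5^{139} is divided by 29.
By Fermat: 5^{28} ≡ 1 mod 29. 139 = 4×28 + 27. So 5^{139} ≡ 5^{27} ≡ 6 mod 29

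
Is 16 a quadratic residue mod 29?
By Euler's criterion: 16^{14} ≡ 1 mod 29. Since this equals 1, 16 is a QR.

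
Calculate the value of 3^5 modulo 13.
By repeated squaring mod 13: 3^{1}≡3, 3^{2}≡9, 3^{4}≡3. Then 3^{5} = 3^{4+1} ≡ 3 × 3 ≡ 9 mod 13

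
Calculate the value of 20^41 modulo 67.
By repeated squaring mod 67: 20^{1}≡20, 20^{2}≡65, 20^{4}≡4, 20^{8}≡16, 20^{16}≡55, 20^{32}≡10. Then 20^{41} = 20^{32+8+1} ≡ 10 × 16 × 20 ≡ 51 mod 67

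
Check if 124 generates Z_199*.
124^{99} ≡ 1 (mod 199) and 99 < 198, so ord_199(124) = 99 ≠ 198 and 124 is not a primitive root.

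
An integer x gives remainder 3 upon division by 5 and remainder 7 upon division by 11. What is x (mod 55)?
M = 5 × 11 = 55. M₁ = 11, y₁ ≡ 1 (mod 5). M₂ = 5, y₂ ≡ 9 (mod 11). x = 3×11×1 + 7×5×9 ≡ 18 (mod 55)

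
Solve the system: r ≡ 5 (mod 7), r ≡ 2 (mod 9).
M = 7 × 9 = 63. M₁ = 9, y₁ ≡ 4 (mod 7). M₂ = 7, y₂ ≡ 4 (mod 9). r = 5×9×4 + 2×7×4 ≡ 47 (mod 63)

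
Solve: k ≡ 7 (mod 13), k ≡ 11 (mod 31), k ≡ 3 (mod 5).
M = 13 × 31 × 5 = 2015. M₁ = 155, y₁ ≡ 12 (mod 13). M₂ = 65, y₂ ≡ 21 (mod 31). M₃ = 403, y₃ ≡ 2 (mod 5). k = 7×155×12 + 11×65×21 + 3×403×2 ≡ 228 (mod 2015)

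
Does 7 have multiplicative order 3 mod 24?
Powers of 7 mod 24: 7^1≡7, 7^2≡1. Already 7^2≡1, so the order is 2 < 3. No, the actual order is 2.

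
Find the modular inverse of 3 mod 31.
Since 31 is prime, by Fermat 3^(-1) ≡ 3^{29} ≡ 21 (mod 31). Verify: 3 × 21 = 63 ≡ 1 (mod 31)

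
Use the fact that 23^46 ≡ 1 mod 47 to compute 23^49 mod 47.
By Fermat: 23^{46} ≡ 1 mod 47. So 23^{49} = 23^{46} · 23^{3} ≡ 23^{3} ≡ 41 mod 47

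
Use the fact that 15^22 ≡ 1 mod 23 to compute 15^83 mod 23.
By Fermat: 15^{22} ≡ 1 mod 23. 83 = 3×22 + 17. So 15^{83} ≡ 15^{17} ≡ 10 mod 23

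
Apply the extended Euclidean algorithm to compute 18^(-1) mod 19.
Extended GCD: 18(-1) + 19(1) = 1. So 18^(-1) ≡ -1 ≡ 18 (mod 19). Verify: 18 × 18 = 324 ≡ 1 (mod 19)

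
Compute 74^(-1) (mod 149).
Since 149 is prime, by Fermat 74^(-1) ≡ 74^{147} ≡ 147 (mod 149). Verify: 74 × 147 = 10878 ≡ 1 (mod 149)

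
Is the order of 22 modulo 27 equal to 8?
Powers of 22 mod 27: 22^1≡22, 22^2≡25, 22^3≡10, 22^4≡4, 22^5≡7, 22^6≡19, 22^7≡13, 22^8≡16, 22^9≡1. 22^8≡16≢1, so ord ≠ 8. No, the actual order is 9.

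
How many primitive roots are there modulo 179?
There are φ(179-1) = φ(178) = 88 primitive roots modulo 179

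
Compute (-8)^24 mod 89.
By repeated squaring (mod 89): (-8)^{1}≡81, (-8)^{2}≡64, (-8)^{4}≡2, (-8)^{8}≡4, (-8)^{16}≡16. Then (-8)^{24} = (-8)^{16+8} ≡ 16 × 4 ≡ 64 (mod 89)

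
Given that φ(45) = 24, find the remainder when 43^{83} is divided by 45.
By Euler: 43^{24} ≡ 1 (mod 45) since gcd(43, 45) = 1. 83 = 3×24 + 11. So 43^{83} ≡ 43^{11} ≡ 22 (mod 45)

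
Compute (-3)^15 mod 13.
Using Fermat: (-3)^{12} ≡ 1 (mod 13). 15 ≡ 3 (mod 12). So (-3)^{15} ≡ (-3)^{3} ≡ 12 (mod 13)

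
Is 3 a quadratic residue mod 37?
By Euler's criterion: 3^{18} ≡ 1 mod 37. Since this equals 1, 3 is a QR.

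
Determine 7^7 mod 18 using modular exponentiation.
By repeated squaring (mod 18): 7^{1}≡7, 7^{2}≡13, 7^{4}≡7. Then 7^{7} = 7^{4+2+1} ≡ 7 × 13 × 7 ≡ 7 (mod 18)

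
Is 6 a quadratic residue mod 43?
By Euler's criterion: 6^{21} ≡ 1 (mod 43). Since this equals 1, 6 is a QR.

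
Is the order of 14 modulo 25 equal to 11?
Powers of 14 mod 25: 14^1≡14, 14^2≡21, 14^3≡19, 14^4≡16, 14^5≡24, 14^6≡11, 14^7≡4, 14^8≡6, 14^9≡9, 14^10≡1. Already 14^10≡1, so the order is 10 < 11. No, the actual order is 10.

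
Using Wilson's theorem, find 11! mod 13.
(12)! = (11)! × (12) ≡ -1 mod 13. So (11)! ≡ -1 × (12)^(-1) ≡ (-1)×(-1) = 1 mod 13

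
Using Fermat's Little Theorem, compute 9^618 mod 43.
By Fermat: 9^{42} ≡ 1 mod 43. 618 ≡ 30 mod 42. So 9^{618} ≡ 9^{30} ≡ 35 mod 43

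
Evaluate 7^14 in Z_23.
By repeated squaring mod 23: 7^{1}≡7, 7^{2}≡3, 7^{4}≡9, 7^{8}≡12. Then 7^{14} = 7^{8+4+2} ≡ 12 × 9 × 3 ≡ 2 mod 23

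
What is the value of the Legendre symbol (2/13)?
(2/13) = 2^{6} mod 13 = -1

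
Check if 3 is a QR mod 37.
By Euler's criterion: 3^{18} ≡ 1 (mod 37). Since this equals 1, 3 is a QR.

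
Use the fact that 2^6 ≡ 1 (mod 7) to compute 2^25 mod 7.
By Fermat: 2^{6} ≡ 1 (mod 7). 25 = 4×6 + 1. So 2^{25} ≡ 2^{1} ≡ 2 (mod 7)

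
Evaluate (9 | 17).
(9/17) = 9^{8} mod 17 = 1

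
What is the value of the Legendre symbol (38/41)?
(38/41) = 38^{20} mod 41 = -1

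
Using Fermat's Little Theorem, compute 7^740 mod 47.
By Fermat: 7^{46} ≡ 1 mod 47. 740 ≡ 4 mod 46. So 7^{740} ≡ 7^{4} ≡ 4 mod 47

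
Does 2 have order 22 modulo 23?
2^{11} ≡ 1 mod 23 and 11 < 22, so ord_23(2) = 11 ≠ 22 and 2 is not a primitive root.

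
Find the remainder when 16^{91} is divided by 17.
By Fermat: 16^{16} ≡ 1 mod 17. 91 = 5×16 + 11. So 16^{91} ≡ 16^{11} ≡ 16 mod 17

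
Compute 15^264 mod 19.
Using Fermat: 15^{18} ≡ 1 mod 19. 264 ≡ 12 mod 18. So 15^{264} ≡ 15^{12} ≡ 7 mod 19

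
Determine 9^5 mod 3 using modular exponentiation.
By repeated squaring mod 3: 9^{1}≡0, 9^{2}≡0, 9^{4}≡0. Then 9^{5} = 9^{4+1} ≡ 0 × 0 ≡ 0 mod 3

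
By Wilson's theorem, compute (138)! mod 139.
By Wilson's theorem, (138)! ≡ -1 ≡ 138 mod 139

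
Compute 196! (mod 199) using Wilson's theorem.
(198)! = (196)! × (197) × (198) ≡ -1 (mod 199). So (196)! ≡ -1 × [(198)(197)]^(-1) ≡ 99 (mod 199)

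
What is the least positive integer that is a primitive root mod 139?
g = 2. For each prime q|138: 2^{69}≡138, 2^{46}≡96, 2^{6}≡64, none ≡ 1, so ord_139(2) = 138 and 2 is a primitive root.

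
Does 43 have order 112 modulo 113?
ord_113(43) divides 112. For each prime q|112: 43^{56}≡112, 43^{16}≡109, none ≡ 1. So 43 has order 112 and is a primitive root mod 113.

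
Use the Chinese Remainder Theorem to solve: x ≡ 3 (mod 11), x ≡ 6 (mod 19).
M = 11 × 19 = 209. M₁ = 19, y₁ ≡ 7 (mod 11). M₂ = 11, y₂ ≡ 7 (mod 19). x = 3×19×7 + 6×11×7 ≡ 25 (mod 209)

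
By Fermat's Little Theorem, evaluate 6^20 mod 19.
By Fermat: 6^{18} ≡ 1 mod 19. So 6^{20} = 6^{18} · 6^{2} ≡ 6^{2} ≡ 17 mod 19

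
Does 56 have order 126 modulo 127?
ord_127(56) divides 126. For each prime q|126: 56^{63}≡126, 56^{42}≡107, 56^{18}≡16, none ≡ 1. So 56 has order 126 and is a primitive root mod 127.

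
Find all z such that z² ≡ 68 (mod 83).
The square roots of 68 mod 83 are 63 and 20. Verify: 63² = 3969 ≡ 68 (mod 83)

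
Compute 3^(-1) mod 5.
Since 5 is prime, by Fermat 3^(-1) ≡ 3^{3} ≡ 2 mod 5. Verify: 3 × 2 = 6 ≡ 1 mod 5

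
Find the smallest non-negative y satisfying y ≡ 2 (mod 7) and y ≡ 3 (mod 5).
M = 7 × 5 = 35. M₁ = 5, y₁ ≡ 3 (mod 7). M₂ = 7, y₂ ≡ 3 (mod 5). y = 2×5×3 + 3×7×3 ≡ 23 (mod 35)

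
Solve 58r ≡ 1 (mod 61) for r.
Since 61 is prime, by Fermat 58^(-1) ≡ 58^{59} ≡ 20 (mod 61). Verify: 58 × 20 = 1160 ≡ 1 (mod 61)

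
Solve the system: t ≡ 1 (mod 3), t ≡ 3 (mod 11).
M = 3 × 11 = 33. M₁ = 11, y₁ ≡ 2 (mod 3). M₂ = 3, y₂ ≡ 4 (mod 11). t = 1×11×2 + 3×3×4 ≡ 25 (mod 33)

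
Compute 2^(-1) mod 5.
Since 5 is prime, by Fermat 2^(-1) ≡ 2^{3} ≡ 3 mod 5. Verify: 2 × 3 = 6 ≡ 1 mod 5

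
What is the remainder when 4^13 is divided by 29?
By repeated squaring mod 29: 4^{1}≡4, 4^{2}≡16, 4^{4}≡24, 4^{8}≡25. Then 4^{13} = 4^{8+4+1} ≡ 25 × 24 × 4 ≡ 22 mod 29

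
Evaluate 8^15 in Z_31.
By repeated squaring mod 31: 8^{1}≡8, 8^{2}≡2, 8^{4}≡4, 8^{8}≡16. Then 8^{15} = 8^{8+4+2+1} ≡ 16 × 4 × 2 × 8 ≡ 1 mod 31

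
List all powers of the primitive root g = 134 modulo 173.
134^1, 134^2, ..., 134^{172} mod 173: [134, 137, 20, 85, 145, 54, 143, 132, 42, 92, 45, 148, 110, 35, 19, 124, 8, 34, 58, 160, 161, 122, 86, 106, 18, 163, 44, 14, 146, 15, 107, 152, 127, 64, 99, 118, 69, 77, 111, 169, 156, 144, 93, 6, 112, 130, 120, 164, 5, 151, 166, 100, 79, 33, 97, 23, 141, 37, 114, 52, 48, 31, 2, 95, 101, 40, 170, 117, 108, 113, 91, 84, 11, 90, 123, 47, 70, 38, 75, 16, 68, 116, 147, 149, 71, 172, 39, 36, 153, 88, 28, 119, 30, 41, 131, 81, 128, 25, 63, 138, 154, 49, 165, 139, 115, 13, 12, 51, 87, 67, 155, 10, 129, 159, 27, 158, 66, 21, 46, 109, 74, 55, 104, 96, 62, 4, 17, 29, 80, 167, 61, 43, 53, 9, 168, 22, 7, 73, 94, 140, 76, 150, 32, 136, 59, 121, 125, 142, 171, 78, 72, 133, 3, 56, 65, 60, 82, 89, 162, 83, 50, 126, 103, 135, 98, 157, 105, 57, 26, 24, 102, 1]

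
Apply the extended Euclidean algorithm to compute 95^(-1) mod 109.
Extended GCD: 95(-39) + 109(34) = 1. So 95^(-1) ≡ -39 ≡ 70 (mod 109). Verify: 95 × 70 = 6650 ≡ 1 (mod 109)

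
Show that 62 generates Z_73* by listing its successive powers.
62^1, 62^2, ..., 62^{72} mod 73: [62, 48, 56, 41, 60, 70, 33, 2, 51, 23, 39, 9, 47, 67, 66, 4, 29, 46, 5, 18, 21, 61, 59, 8, 58, 19, 10, 36, 42, 49, 45, 16, 43, 38, 20, 72, 11, 25, 17, 32, 13, 3, 40, 71, 22, 50, 34, 64, 26, 6, 7, 69, 44, 27, 68, 55, 52, 12, 14, 65, 15, 54, 63, 37, 31, 24, 28, 57, 30, 35, 53, 1]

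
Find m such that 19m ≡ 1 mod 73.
Since 73 is prime, by Fermat 19^(-1) ≡ 19^{71} ≡ 50 mod 73. Verify: 19 × 50 = 950 ≡ 1 mod 73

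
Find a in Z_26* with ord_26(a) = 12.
7 has order 12 mod 26 since 7^{12} ≡ 1 mod 26 and no smaller power works.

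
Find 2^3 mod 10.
2^{3} = 8 ≡ 8 mod 10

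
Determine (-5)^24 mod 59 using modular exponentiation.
By repeated squaring mod 59: (-5)^{1}≡54, (-5)^{2}≡25, (-5)^{4}≡35, (-5)^{8}≡45, (-5)^{16}≡19. Then (-5)^{24} = (-5)^{16+8} ≡ 19 × 45 ≡ 29 mod 59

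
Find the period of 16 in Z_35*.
Powers of 16 mod 35: 16^1≡16, 16^2≡11, 16^3≡1. Order = 3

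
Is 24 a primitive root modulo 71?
24^{35} ≡ 1 (mod 71) and 35 < 70, so ord_71(24) = 35 ≠ 70 and 24 is not a primitive root.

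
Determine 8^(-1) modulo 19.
Since 19 is prime, by Fermat 8^(-1) ≡ 8^{17} ≡ 12 (mod 19). Verify: 8 × 12 = 96 ≡ 1 (mod 19)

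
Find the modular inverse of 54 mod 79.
Since 79 is prime, by Fermat 54^(-1) ≡ 54^{77} ≡ 60 (mod 79). Verify: 54 × 60 = 3240 ≡ 1 (mod 79)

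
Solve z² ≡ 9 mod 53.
The square roots of 9 mod 53 are 50 and 3. Verify: 50² = 2500 ≡ 9 mod 53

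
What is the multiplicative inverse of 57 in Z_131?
Since 131 is prime, by Fermat 57^(-1) ≡ 57^{129} ≡ 23 (mod 131). Verify: 57 × 23 = 1311 ≡ 1 (mod 131)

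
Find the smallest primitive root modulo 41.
g = 6. For each prime q|40: 6^{20}≡40, 6^{8}≡10, none ≡ 1, so ord_41(6) = 40 and 6 is a primitive root.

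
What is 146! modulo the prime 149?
(148)! = (146)! × (147) × (148) ≡ -1 (mod 149). So (146)! ≡ -1 × [(148)(147)]^(-1) ≡ 74 (mod 149)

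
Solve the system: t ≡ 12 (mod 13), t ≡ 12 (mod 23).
M = 13 × 23 = 299. M₁ = 23, y₁ ≡ 4 (mod 13). M₂ = 13, y₂ ≡ 16 (mod 23). t = 12×23×4 + 12×13×16 ≡ 12 (mod 299)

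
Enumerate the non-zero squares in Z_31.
QRs mod 31: {1, 2, 4, 5, 7, 8, 9, 10, 14, 16, 18, 19, 20, 25, 28}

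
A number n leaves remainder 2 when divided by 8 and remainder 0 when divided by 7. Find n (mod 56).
M = 8 × 7 = 56. M₁ = 7, y₁ ≡ 7 (mod 8). M₂ = 8, y₂ ≡ 1 (mod 7). n = 2×7×7 + 0×8×1 ≡ 42 (mod 56)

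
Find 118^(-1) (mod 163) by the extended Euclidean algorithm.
Extended GCD: 118(-29) + 163(21) = 1. So 118^(-1) ≡ -29 ≡ 134 (mod 163). Verify: 118 × 134 = 15812 ≡ 1 (mod 163)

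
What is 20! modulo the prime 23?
(22)! = (20)! × (21) × (22) ≡ -1 (mod 23). So (20)! ≡ -1 × [(22)(21)]^(-1) ≡ 11 (mod 23)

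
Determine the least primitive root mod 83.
g = 2. Powers: [2, 4, 8, 16, 32, 64, 45, 7, ...] generates all 82 non-zero residues.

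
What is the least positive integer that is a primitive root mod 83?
g = 2. Powers: [2, 4, 8, 16, 32, 64, 45, 7, ...] generates all 82 non-zero residues.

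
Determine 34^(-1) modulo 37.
Since 37 is prime, by Fermat 34^(-1) ≡ 34^{35} ≡ 12 (mod 37). Verify: 34 × 12 = 408 ≡ 1 (mod 37)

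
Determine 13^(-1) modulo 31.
Since 31 is prime, by Fermat 13^(-1) ≡ 13^{29} ≡ 12 mod 31. Verify: 13 × 12 = 156 ≡ 1 mod 31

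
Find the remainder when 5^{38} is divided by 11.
By Fermat: 5^{10} ≡ 1 (mod 11). 38 = 3×10 + 8. So 5^{38} ≡ 5^{8} ≡ 4 (mod 11)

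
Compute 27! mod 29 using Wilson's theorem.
(28)! = (27)! × (28) ≡ -1 mod 29. So (27)! ≡ -1 × (28)^(-1) ≡ (-1)×(-1) = 1 mod 29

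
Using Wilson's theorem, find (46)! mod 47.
By Wilson's theorem, (46)! ≡ -1 ≡ 46 mod 47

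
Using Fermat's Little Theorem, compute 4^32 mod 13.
By Fermat: 4^{12} ≡ 1 (mod 13). 32 = 2×12 + 8. So 4^{32} ≡ 4^{8} ≡ 3 (mod 13)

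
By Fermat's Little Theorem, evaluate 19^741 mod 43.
By Fermat: 19^{42} ≡ 1 (mod 43). 741 ≡ 27 (mod 42). So 19^{741} ≡ 19^{27} ≡ 32 (mod 43)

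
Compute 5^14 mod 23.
By repeated squaring mod 23: 5^{1}≡5, 5^{2}≡2, 5^{4}≡4, 5^{8}≡16. Then 5^{14} = 5^{8+4+2} ≡ 16 × 4 × 2 ≡ 13 mod 23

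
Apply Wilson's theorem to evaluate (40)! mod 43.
(42)! = (40)! × (41) × (42) ≡ -1 (mod 43). So (40)! ≡ -1 × [(42)(41)]^(-1) ≡ 21 (mod 43)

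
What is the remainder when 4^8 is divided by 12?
By repeated squaring (mod 12): 4^{1}≡4, 4^{2}≡4, 4^{4}≡4, 4^{8}≡4. So 4^{8} ≡ 4 (mod 12)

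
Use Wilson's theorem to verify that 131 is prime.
(130)! mod 131 = 130. Since this equals -1 mod 131, Wilson confirms 131 is prime.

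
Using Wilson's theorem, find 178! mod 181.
(180)! = (178)! × (179) × (180) ≡ -1 mod 181. So (178)! ≡ -1 × [(180)(179)]^(-1) ≡ 90 mod 181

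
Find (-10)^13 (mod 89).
By repeated squaring (mod 89): (-10)^{1}≡79, (-10)^{2}≡11, (-10)^{4}≡32, (-10)^{8}≡45. Then (-10)^{13} = (-10)^{8+4+1} ≡ 45 × 32 × 79 ≡ 18 (mod 89)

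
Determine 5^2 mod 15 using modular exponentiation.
5^{2} = 25 ≡ 10 (mod 15)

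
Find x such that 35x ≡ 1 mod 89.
Since 89 is prime, by Fermat 35^(-1) ≡ 35^{87} ≡ 28 mod 89. Verify: 35 × 28 = 980 ≡ 1 mod 89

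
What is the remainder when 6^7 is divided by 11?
By repeated squaring (mod 11): 6^{1}≡6, 6^{2}≡3, 6^{4}≡9. Then 6^{7} = 6^{4+2+1} ≡ 9 × 3 × 6 ≡ 8 (mod 11)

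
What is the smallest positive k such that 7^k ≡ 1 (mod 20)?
Powers of 7 mod 20: 7^1≡7, 7^2≡9, 7^3≡3, 7^4≡1. ord_20(7) = 4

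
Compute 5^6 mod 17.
By repeated squaring (mod 17): 5^{1}≡5, 5^{2}≡8, 5^{4}≡13. Then 5^{6} = 5^{4+2} ≡ 13 × 8 ≡ 2 (mod 17)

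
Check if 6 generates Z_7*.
6^{2} ≡ 1 (mod 7) and 2 < 6, so ord_7(6) = 2 ≠ 6 and 6 is not a primitive root.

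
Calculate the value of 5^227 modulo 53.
Using Fermat: 5^{52} ≡ 1 (mod 53). 227 ≡ 19 (mod 52). So 5^{227} ≡ 5^{19} ≡ 35 (mod 53)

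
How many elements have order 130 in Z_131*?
There are φ(131-1) = φ(130) = 48 primitive roots modulo 131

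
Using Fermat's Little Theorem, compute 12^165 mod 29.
By Fermat: 12^{28} ≡ 1 mod 29. 165 = 5×28 + 25. So 12^{165} ≡ 12^{25} ≡ 12 mod 29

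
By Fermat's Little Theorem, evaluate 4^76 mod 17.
By Fermat: 4^{16} ≡ 1 mod 17. 76 = 4×16 + 12. So 4^{76} ≡ 4^{12} ≡ 1 mod 17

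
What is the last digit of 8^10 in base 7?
Using Fermat: 8^{6} ≡ 1 mod 7. 10 ≡ 4 mod 6. So 8^{10} ≡ 8^{4} ≡ 1 mod 7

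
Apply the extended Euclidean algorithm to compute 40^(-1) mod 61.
Extended GCD: 40(29) + 61(-19) = 1. So 40^(-1) ≡ 29 (mod 61). Verify: 40 × 29 = 1160 ≡ 1 (mod 61)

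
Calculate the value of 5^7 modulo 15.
By repeated squaring (mod 15): 5^{1}≡5, 5^{2}≡10, 5^{4}≡10. Then 5^{7} = 5^{4+2+1} ≡ 10 × 10 × 5 ≡ 5 (mod 15)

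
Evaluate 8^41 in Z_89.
By repeated squaring mod 89: 8^{1}≡8, 8^{2}≡64, 8^{4}≡2, 8^{8}≡4, 8^{16}≡16, 8^{32}≡78. Then 8^{41} = 8^{32+8+1} ≡ 78 × 4 × 8 ≡ 4 mod 89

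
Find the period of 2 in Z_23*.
Powers of 2 mod 23: 2^1≡2, 2^2≡4, 2^3≡8, 2^4≡16, 2^5≡9, 2^6≡18, 2^7≡13, 2^8≡3, 2^9≡6, 2^10≡12, 2^11≡1. Order = 11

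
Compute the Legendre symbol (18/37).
(18/37) = 18^{18} mod 37 = -1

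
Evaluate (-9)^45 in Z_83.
By repeated squaring (mod 83): (-9)^{1}≡74, (-9)^{2}≡81, (-9)^{4}≡4, (-9)^{8}≡16, (-9)^{16}≡7, (-9)^{32}≡49. Then (-9)^{45} = (-9)^{32+8+4+1} ≡ 49 × 16 × 4 × 74 ≡ 79 (mod 83)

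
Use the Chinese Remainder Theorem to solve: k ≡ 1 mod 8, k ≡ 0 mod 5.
M = 8 × 5 = 40. M₁ = 5, y₁ ≡ 5 mod 8. M₂ = 8, y₂ ≡ 2 mod 5. k = 1×5×5 + 0×8×2 ≡ 25 mod 40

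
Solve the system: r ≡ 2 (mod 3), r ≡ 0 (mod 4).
M = 3 × 4 = 12. M₁ = 4, y₁ ≡ 1 (mod 3). M₂ = 3, y₂ ≡ 3 (mod 4). r = 2×4×1 + 0×3×3 ≡ 8 (mod 12)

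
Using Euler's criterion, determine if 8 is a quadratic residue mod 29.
By Euler's criterion: 8^{14} ≡ 28 mod 29. Since this equals -1 (≡ 28), 8 is not a QR.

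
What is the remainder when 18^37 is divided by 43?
By repeated squaring mod 43: 18^{1}≡18, 18^{2}≡23, 18^{4}≡13, 18^{8}≡40, 18^{16}≡9, 18^{32}≡38. Then 18^{37} = 18^{32+4+1} ≡ 38 × 13 × 18 ≡ 34 mod 43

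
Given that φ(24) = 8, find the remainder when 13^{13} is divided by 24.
By Euler: 13^{8} ≡ 1 mod 24 since gcd(13, 24) = 1. 13 = 1×8 + 5. So 13^{13} ≡ 13^{5} ≡ 13 mod 24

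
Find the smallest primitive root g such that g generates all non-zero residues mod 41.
g = 6. Powers: [6, 36, 11, 25, 27, 39, ...] generates all 40 non-zero residues.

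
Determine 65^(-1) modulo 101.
Since 101 is prime, by Fermat 65^(-1) ≡ 65^{99} ≡ 14 mod 101. Verify: 65 × 14 = 910 ≡ 1 mod 101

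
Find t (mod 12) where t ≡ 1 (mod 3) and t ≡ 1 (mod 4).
M = 3 × 4 = 12. M₁ = 4, y₁ ≡ 1 (mod 3). M₂ = 3, y₂ ≡ 3 (mod 4). t = 1×4×1 + 1×3×3 ≡ 1 (mod 12)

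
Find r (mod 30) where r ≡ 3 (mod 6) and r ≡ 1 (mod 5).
M = 6 × 5 = 30. M₁ = 5, y₁ ≡ 5 (mod 6). M₂ = 6, y₂ ≡ 1 (mod 5). r = 3×5×5 + 1×6×1 ≡ 21 (mod 30)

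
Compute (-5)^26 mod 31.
By repeated squaring mod 31: (-5)^{1}≡26, (-5)^{2}≡25, (-5)^{4}≡5, (-5)^{8}≡25, (-5)^{16}≡5. Then (-5)^{26} = (-5)^{16+8+2} ≡ 5 × 25 × 25 ≡ 25 mod 31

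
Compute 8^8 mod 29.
By repeated squaring (mod 29): 8^{1}≡8, 8^{2}≡6, 8^{4}≡7, 8^{8}≡20. So 8^{8} ≡ 20 (mod 29)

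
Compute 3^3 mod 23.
3^{3} = 27 ≡ 4 (mod 23)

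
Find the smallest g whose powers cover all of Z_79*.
g = 3. For each prime q|78: 3^{39}≡78, 3^{26}≡23, 3^{6}≡18, none ≡ 1, so ord_79(3) = 78 and 3 is a primitive root.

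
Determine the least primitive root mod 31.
g = 3. Powers: [3, 9, 27, 19, 26, 16, 17, 20, 29, ...] generates all 30 non-zero residues.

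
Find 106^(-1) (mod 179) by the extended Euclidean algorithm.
Extended GCD: 106(76) + 179(-45) = 1. So 106^(-1) ≡ 76 (mod 179). Verify: 106 × 76 = 8056 ≡ 1 (mod 179)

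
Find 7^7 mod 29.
By repeated squaring mod 29: 7^{1}≡7, 7^{2}≡20, 7^{4}≡23. Then 7^{7} = 7^{4+2+1} ≡ 23 × 20 × 7 ≡ 1 mod 29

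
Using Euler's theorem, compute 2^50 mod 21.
By Euler: 2^{12} ≡ 1 mod 21 since gcd(2, 21) = 1. 50 = 4×12 + 2. So 2^{50} ≡ 2^{2} ≡ 4 mod 21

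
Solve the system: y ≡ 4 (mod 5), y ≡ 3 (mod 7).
M = 5 × 7 = 35. M₁ = 7, y₁ ≡ 3 (mod 5). M₂ = 5, y₂ ≡ 3 (mod 7). y = 4×7×3 + 3×5×3 ≡ 24 (mod 35)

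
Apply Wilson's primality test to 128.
(127)! mod 128 = 0. Since 0 ≢ -1 mod 128, 128 is not prime.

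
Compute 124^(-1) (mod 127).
Since 127 is prime, by Fermat 124^(-1) ≡ 124^{125} ≡ 42 (mod 127). Verify: 124 × 42 = 5208 ≡ 1 (mod 127)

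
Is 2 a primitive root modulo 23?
2^{11} ≡ 1 (mod 23) and 11 < 22, so ord_23(2) = 11 ≠ 22 and 2 is not a primitive root.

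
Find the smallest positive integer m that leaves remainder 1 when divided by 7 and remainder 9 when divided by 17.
M = 7 × 17 = 119. M₁ = 17, y₁ ≡ 5 (mod 7). M₂ = 7, y₂ ≡ 5 (mod 17). m = 1×17×5 + 9×7×5 ≡ 43 (mod 119)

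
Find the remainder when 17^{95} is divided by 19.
By Fermat: 17^{18} ≡ 1 (mod 19). 95 = 5×18 + 5. So 17^{95} ≡ 17^{5} ≡ 6 (mod 19)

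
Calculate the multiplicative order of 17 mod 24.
Powers of 17 mod 24: 17^1≡17, 17^2≡1. Order = 2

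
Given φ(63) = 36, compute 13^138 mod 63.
By Euler: 13^{36} ≡ 1 mod 63 since gcd(13, 63) = 1. 138 = 3×36 + 30. So 13^{138} ≡ 13^{30} ≡ 1 mod 63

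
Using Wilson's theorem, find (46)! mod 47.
By Wilson's theorem, (46)! ≡ -1 ≡ 46 mod 47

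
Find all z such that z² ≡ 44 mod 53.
The square roots of 44 mod 53 are 16 and 37. Verify: 16² = 256 ≡ 44 mod 53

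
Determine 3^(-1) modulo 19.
Since 19 is prime, by Fermat 3^(-1) ≡ 3^{17} ≡ 13 mod 19. Verify: 3 × 13 = 39 ≡ 1 mod 19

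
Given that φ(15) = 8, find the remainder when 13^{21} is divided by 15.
By Euler: 13^{8} ≡ 1 mod 15 since gcd(13, 15) = 1. 21 = 2×8 + 5. So 13^{21} ≡ 13^{5} ≡ 13 mod 15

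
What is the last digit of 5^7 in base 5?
By repeated squaring (mod 5): 5^{1}≡0, 5^{2}≡0, 5^{4}≡0. Then 5^{7} = 5^{4+2+1} ≡ 0 × 0 × 0 ≡ 0 (mod 5)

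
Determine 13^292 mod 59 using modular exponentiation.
Using Fermat: 13^{58} ≡ 1 (mod 59). 292 ≡ 2 (mod 58). So 13^{292} ≡ 13^{2} ≡ 51 (mod 59)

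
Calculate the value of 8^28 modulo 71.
By repeated squaring (mod 71): 8^{1}≡8, 8^{2}≡64, 8^{4}≡49, 8^{8}≡58, 8^{16}≡27. Then 8^{28} = 8^{16+8+4} ≡ 27 × 58 × 49 ≡ 54 (mod 71)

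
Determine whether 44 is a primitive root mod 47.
ord_47(44) divides 46. For each prime q|46: 44^{23}≡46, 44^{2}≡9, none ≡ 1. So 44 has order 46 and is a primitive root mod 47.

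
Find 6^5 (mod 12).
By repeated squaring (mod 12): 6^{1}≡6, 6^{2}≡0, 6^{4}≡0. Then 6^{5} = 6^{4+1} ≡ 0 × 6 ≡ 0 (mod 12)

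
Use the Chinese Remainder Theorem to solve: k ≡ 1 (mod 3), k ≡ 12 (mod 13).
M = 3 × 13 = 39. M₁ = 13, y₁ ≡ 1 (mod 3). M₂ = 3, y₂ ≡ 9 (mod 13). k = 1×13×1 + 12×3×9 ≡ 25 (mod 39)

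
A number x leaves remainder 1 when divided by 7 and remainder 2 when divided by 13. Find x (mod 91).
M = 7 × 13 = 91. M₁ = 13, y₁ ≡ 6 (mod 7). M₂ = 7, y₂ ≡ 2 (mod 13). x = 1×13×6 + 2×7×2 ≡ 15 (mod 91)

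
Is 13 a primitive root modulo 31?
ord_31(13) divides 30. For each prime q|30: 13^{15}≡30, 13^{10}≡5, 13^{6}≡16, none ≡ 1. So 13 has order 30 and is a primitive root mod 31.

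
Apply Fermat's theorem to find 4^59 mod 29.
By Fermat: 4^{28} ≡ 1 mod 29. 59 = 2×28 + 3. So 4^{59} ≡ 4^{3} ≡ 6 mod 29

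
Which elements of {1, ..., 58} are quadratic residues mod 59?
QRs mod 59: {1, 3, 4, 5, 7, 9, 12, 15, 16, 17, 19, 20, 21, 22, 25, 26, 27, 28, 29, 35, 36, 41, 45, 46, 48, 49, 51, 53, 57}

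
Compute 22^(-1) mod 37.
Since 37 is prime, by Fermat 22^(-1) ≡ 22^{35} ≡ 32 mod 37. Verify: 22 × 32 = 704 ≡ 1 mod 37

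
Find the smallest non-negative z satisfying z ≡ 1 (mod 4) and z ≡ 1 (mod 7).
M = 4 × 7 = 28. M₁ = 7, y₁ ≡ 3 (mod 4). M₂ = 4, y₂ ≡ 2 (mod 7). z = 1×7×3 + 1×4×2 ≡ 1 (mod 28)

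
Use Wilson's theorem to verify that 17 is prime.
(16)! mod 17 = 16. Since this equals -1 mod 17, Wilson confirms 17 is prime.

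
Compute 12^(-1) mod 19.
Since 19 is prime, by Fermat 12^(-1) ≡ 12^{17} ≡ 8 mod 19. Verify: 12 × 8 = 96 ≡ 1 mod 19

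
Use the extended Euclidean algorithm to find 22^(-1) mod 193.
Extended GCD: 22(79) + 193(-9) = 1. So 22^(-1) ≡ 79 (mod 193). Verify: 22 × 79 = 1738 ≡ 1 (mod 193)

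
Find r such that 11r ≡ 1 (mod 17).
Since 17 is prime, by Fermat 11^(-1) ≡ 11^{15} ≡ 14 (mod 17). Verify: 11 × 14 = 154 ≡ 1 (mod 17)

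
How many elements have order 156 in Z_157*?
There are φ(157-1) = φ(156) = 48 primitive roots modulo 157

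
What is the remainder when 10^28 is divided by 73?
By repeated squaring mod 73: 10^{1}≡10, 10^{2}≡27, 10^{4}≡72, 10^{8}≡1, 10^{16}≡1. Then 10^{28} = 10^{16+8+4} ≡ 1 × 1 × 72 ≡ 72 mod 73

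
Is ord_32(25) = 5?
Powers of 25 mod 32: 25^1≡25, 25^2≡17, 25^3≡9, 25^4≡1. Already 25^4≡1, so the order is 4 < 5. No, the actual order is 4.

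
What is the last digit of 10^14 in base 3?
Using Fermat: 10^{2} ≡ 1 (mod 3). 14 ≡ 0 (mod 2). So 10^{14} ≡ 10^{0} ≡ 1 (mod 3)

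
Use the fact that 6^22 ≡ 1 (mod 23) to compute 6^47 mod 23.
By Fermat: 6^{22} ≡ 1 (mod 23). 47 = 2×22 + 3. So 6^{47} ≡ 6^{3} ≡ 9 (mod 23)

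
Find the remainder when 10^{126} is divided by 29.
By Fermat: 10^{28} ≡ 1 (mod 29). 126 = 4×28 + 14. So 10^{126} ≡ 10^{14} ≡ 28 (mod 29)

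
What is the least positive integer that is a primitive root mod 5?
g = 2. Powers: [2, 4, 3, 1] generates all 4 non-zero residues.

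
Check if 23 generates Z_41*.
23^{10} ≡ 1 mod 41 and 10 < 40, so ord_41(23) = 10 ≠ 40 and 23 is not a primitive root.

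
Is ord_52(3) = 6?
Powers of 3 mod 52: 3^1≡3, 3^2≡9, 3^3≡27, 3^4≡29, 3^5≡35, 3^6≡1. First k with 3^k≡1 is k=6. Yes, ord_52(3) = 6.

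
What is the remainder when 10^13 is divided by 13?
Using Fermat: 10^{12} ≡ 1 mod 13. 13 ≡ 1 mod 12. So 10^{13} ≡ 10^{1} ≡ 10 mod 13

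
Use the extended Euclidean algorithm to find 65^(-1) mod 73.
Extended GCD: 65(9) + 73(-8) = 1. So 65^(-1) ≡ 9 mod 73. Verify: 65 × 9 = 585 ≡ 1 mod 73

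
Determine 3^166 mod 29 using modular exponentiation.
Using Fermat: 3^{28} ≡ 1 (mod 29). 166 ≡ 26 (mod 28). So 3^{166} ≡ 3^{26} ≡ 13 (mod 29)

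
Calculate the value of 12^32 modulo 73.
By repeated squaring mod 73: 12^{1}≡12, 12^{2}≡71, 12^{4}≡4, 12^{8}≡16, 12^{16}≡37, 12^{32}≡55. So 12^{32} ≡ 55 mod 73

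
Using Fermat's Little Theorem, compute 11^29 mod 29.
By Fermat: 11^{28} ≡ 1 (mod 29). So 11^{29} = 11^{28} · 11^{1} ≡ 11^{1} ≡ 11 (mod 29)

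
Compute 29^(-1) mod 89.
Since 89 is prime, by Fermat 29^(-1) ≡ 29^{87} ≡ 43 mod 89. Verify: 29 × 43 = 1247 ≡ 1 mod 89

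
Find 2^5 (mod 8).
By repeated squaring (mod 8): 2^{1}≡2, 2^{2}≡4, 2^{4}≡0. Then 2^{5} = 2^{4+1} ≡ 0 × 2 ≡ 0 (mod 8)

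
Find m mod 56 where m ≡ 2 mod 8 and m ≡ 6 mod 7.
M = 8 × 7 = 56. M₁ = 7, y₁ ≡ 7 mod 8. M₂ = 8, y₂ ≡ 1 mod 7. m = 2×7×7 + 6×8×1 ≡ 34 mod 56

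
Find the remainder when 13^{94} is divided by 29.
By Fermat: 13^{28} ≡ 1 (mod 29). 94 = 3×28 + 10. So 13^{94} ≡ 13^{10} ≡ 7 (mod 29)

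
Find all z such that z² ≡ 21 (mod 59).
The square roots of 21 mod 59 are 27 and 32. Verify: 27² = 729 ≡ 21 (mod 59)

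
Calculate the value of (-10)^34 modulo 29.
Using Fermat: (-10)^{28} ≡ 1 mod 29. 34 ≡ 6 mod 28. So (-10)^{34} ≡ (-10)^{6} ≡ 22 mod 29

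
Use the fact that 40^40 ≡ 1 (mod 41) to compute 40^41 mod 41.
By Fermat: 40^{40} ≡ 1 (mod 41). So 40^{41} = 40^{40} · 40^{1} ≡ 40^{1} ≡ 40 (mod 41)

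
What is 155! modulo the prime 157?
(156)! = (155)! × (156) ≡ -1 mod 157. So (155)! ≡ -1 × (156)^(-1) ≡ (-1)×(-1) = 1 mod 157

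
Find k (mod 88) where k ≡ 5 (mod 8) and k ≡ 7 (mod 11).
M = 8 × 11 = 88. M₁ = 11, y₁ ≡ 3 (mod 8). M₂ = 8, y₂ ≡ 7 (mod 11). k = 5×11×3 + 7×8×7 ≡ 29 (mod 88)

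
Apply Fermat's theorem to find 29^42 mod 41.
By Fermat: 29^{40} ≡ 1 mod 41. So 29^{42} = 29^{40} · 29^{2} ≡ 29^{2} ≡ 21 mod 41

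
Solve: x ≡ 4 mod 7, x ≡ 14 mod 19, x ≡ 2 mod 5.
M = 7 × 19 × 5 = 665. M₁ = 95, y₁ ≡ 2 mod 7. M₂ = 35, y₂ ≡ 6 mod 19. M₃ = 133, y₃ ≡ 2 mod 5. x = 4×95×2 + 14×35×6 + 2×133×2 ≡ 242 mod 665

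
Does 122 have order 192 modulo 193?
122^{64} ≡ 1 mod 193 and 64 < 192, so ord_193(122) = 64 ≠ 192 and 122 is not a primitive root.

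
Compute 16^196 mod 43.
Using Fermat: 16^{42} ≡ 1 (mod 43). 196 ≡ 28 (mod 42). So 16^{196} ≡ 16^{28} ≡ 1 (mod 43)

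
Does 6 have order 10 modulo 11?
ord_11(6) divides 10. For each prime q|10: 6^{5}≡10, 6^{2}≡3, none ≡ 1. So 6 has order 10 and is a primitive root mod 11.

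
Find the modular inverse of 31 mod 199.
Since 199 is prime, by Fermat 31^(-1) ≡ 31^{197} ≡ 122 (mod 199). Verify: 31 × 122 = 3782 ≡ 1 (mod 199)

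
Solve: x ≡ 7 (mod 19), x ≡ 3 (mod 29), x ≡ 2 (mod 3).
M = 19 × 29 × 3 = 1653. M₁ = 87, y₁ ≡ 7 (mod 19). M₂ = 57, y₂ ≡ 28 (mod 29). M₃ = 551, y₃ ≡ 2 (mod 3). x = 7×87×7 + 3×57×28 + 2×551×2 ≡ 1337 (mod 1653)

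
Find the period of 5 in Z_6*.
Powers of 5 mod 6: 5^1≡5, 5^2≡1. So the order of 5 is 2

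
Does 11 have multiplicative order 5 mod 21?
Powers of 11 mod 21: 11^1≡11, 11^2≡16, 11^3≡8, 11^4≡4, 11^5≡2, 11^6≡1. 11^5≡2≢1, so ord ≠ 5. No, the actual order is 6.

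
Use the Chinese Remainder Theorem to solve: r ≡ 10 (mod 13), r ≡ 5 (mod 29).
M = 13 × 29 = 377. M₁ = 29, y₁ ≡ 9 (mod 13). M₂ = 13, y₂ ≡ 9 (mod 29). r = 10×29×9 + 5×13×9 ≡ 179 (mod 377)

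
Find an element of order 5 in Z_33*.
4 has order 5 mod 33 since 4^{5} ≡ 1 (mod 33) and no smaller power works.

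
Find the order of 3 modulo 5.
Powers of 3 mod 5: 3^1≡3, 3^2≡4, 3^3≡2, 3^4≡1. Order = 4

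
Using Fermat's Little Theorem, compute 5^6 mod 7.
By Fermat's Little Theorem, 5^{6} ≡ 1 (mod 7) since 7 is prime and gcd(5, 7) = 1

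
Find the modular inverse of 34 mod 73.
Since 73 is prime, by Fermat 34^(-1) ≡ 34^{71} ≡ 58 mod 73. Verify: 34 × 58 = 1972 ≡ 1 mod 73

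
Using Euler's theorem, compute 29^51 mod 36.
By Euler: 29^{12} ≡ 1 (mod 36) since gcd(29, 36) = 1. 51 = 4×12 + 3. So 29^{51} ≡ 29^{3} ≡ 17 (mod 36)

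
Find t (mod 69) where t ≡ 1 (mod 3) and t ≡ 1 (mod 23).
M = 3 × 23 = 69. M₁ = 23, y₁ ≡ 2 (mod 3). M₂ = 3, y₂ ≡ 8 (mod 23). t = 1×23×2 + 1×3×8 ≡ 1 (mod 69)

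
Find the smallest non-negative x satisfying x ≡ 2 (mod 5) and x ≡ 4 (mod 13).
M = 5 × 13 = 65. M₁ = 13, y₁ ≡ 2 (mod 5). M₂ = 5, y₂ ≡ 8 (mod 13). x = 2×13×2 + 4×5×8 ≡ 17 (mod 65)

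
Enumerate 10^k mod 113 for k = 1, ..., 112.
10^1, 10^2, ..., 10^{112} mod 113: [10, 100, 96, 56, 108, 63, 65, 85, 59, 25, 24, 14, 27, 44, 101, 106, 43, 91, 6, 60, 35, 11, 110, 83, 39, 51, 58, 15, 37, 31, 84, 49, 38, 41, 71, 32, 94, 36, 21, 97, 66, 95, 46, 8, 80, 9, 90, 109, 73, 52, 68, 2, 20, 87, 79, 112, 103, 13, 17, 57, 5, 50, 48, 28, 54, 88, 89, 99, 86, 69, 12, 7, 70, 22, 107, 53, 78, 102, 3, 30, 74, 62, 55, 98, 76, 82, 29, 64, 75, 72, 42, 81, 19, 77, 92, 16, 47, 18, 67, 105, 33, 104, 23, 4, 40, 61, 45, 111, 93, 26, 34, 1]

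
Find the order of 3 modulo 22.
Powers of 3 mod 22: 3^1≡3, 3^2≡9, 3^3≡5, 3^4≡15, 3^5≡1. ord_22(3) = 5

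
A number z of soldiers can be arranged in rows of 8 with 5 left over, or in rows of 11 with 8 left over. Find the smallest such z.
M = 8 × 11 = 88. M₁ = 11, y₁ ≡ 3 (mod 8). M₂ = 8, y₂ ≡ 7 (mod 11). z = 5×11×3 + 8×8×7 ≡ 85 (mod 88)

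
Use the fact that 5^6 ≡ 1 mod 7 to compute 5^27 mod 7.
By Fermat: 5^{6} ≡ 1 mod 7. 27 = 4×6 + 3. So 5^{27} ≡ 5^{3} ≡ 6 mod 7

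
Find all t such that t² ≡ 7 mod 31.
The square roots of 7 mod 31 are 10 and 21. Verify: 10² = 100 ≡ 7 mod 31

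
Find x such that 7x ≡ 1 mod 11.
Since 11 is prime, by Fermat 7^(-1) ≡ 7^{9} ≡ 8 mod 11. Verify: 7 × 8 = 56 ≡ 1 mod 11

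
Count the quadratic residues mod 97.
Exactly half the non-zero residues mod a prime are QRs: (97-1)/2 = 48.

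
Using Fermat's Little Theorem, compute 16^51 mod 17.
By Fermat: 16^{16} ≡ 1 mod 17. 51 = 3×16 + 3. So 16^{51} ≡ 16^{3} ≡ 16 mod 17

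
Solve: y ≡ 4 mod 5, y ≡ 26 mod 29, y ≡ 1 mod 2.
M = 5 × 29 × 2 = 290. M₁ = 58, y₁ ≡ 2 mod 5. M₂ = 10, y₂ ≡ 3 mod 29. M₃ = 145, y₃ ≡ 1 mod 2. y = 4×58×2 + 26×10×3 + 1×145×1 ≡ 229 mod 290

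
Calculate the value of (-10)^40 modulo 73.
By repeated squaring mod 73: (-10)^{1}≡63, (-10)^{2}≡27, (-10)^{4}≡72, (-10)^{8}≡1, (-10)^{16}≡1, (-10)^{32}≡1. Then (-10)^{40} = (-10)^{32+8} ≡ 1 × 1 ≡ 1 mod 73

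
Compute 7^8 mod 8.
By repeated squaring (mod 8): 7^{1}≡7, 7^{2}≡1, 7^{4}≡1, 7^{8}≡1. So 7^{8} ≡ 1 (mod 8)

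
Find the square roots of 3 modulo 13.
The square roots of 3 mod 13 are 9 and 4. Verify: 9² = 81 ≡ 3 mod 13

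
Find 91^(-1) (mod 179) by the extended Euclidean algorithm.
Extended GCD: 91(-59) + 179(30) = 1. So 91^(-1) ≡ -59 ≡ 120 (mod 179). Verify: 91 × 120 = 10920 ≡ 1 (mod 179)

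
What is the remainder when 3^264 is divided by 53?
Using Fermat: 3^{52} ≡ 1 (mod 53). 264 ≡ 4 (mod 52). So 3^{264} ≡ 3^{4} ≡ 28 (mod 53)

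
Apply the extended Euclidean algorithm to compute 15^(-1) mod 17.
Extended GCD: 15(8) + 17(-7) = 1. So 15^(-1) ≡ 8 mod 17. Verify: 15 × 8 = 120 ≡ 1 mod 17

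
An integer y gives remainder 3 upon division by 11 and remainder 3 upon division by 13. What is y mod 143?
M = 11 × 13 = 143. M₁ = 13, y₁ ≡ 6 mod 11. M₂ = 11, y₂ ≡ 6 mod 13. y = 3×13×6 + 3×11×6 ≡ 3 mod 143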